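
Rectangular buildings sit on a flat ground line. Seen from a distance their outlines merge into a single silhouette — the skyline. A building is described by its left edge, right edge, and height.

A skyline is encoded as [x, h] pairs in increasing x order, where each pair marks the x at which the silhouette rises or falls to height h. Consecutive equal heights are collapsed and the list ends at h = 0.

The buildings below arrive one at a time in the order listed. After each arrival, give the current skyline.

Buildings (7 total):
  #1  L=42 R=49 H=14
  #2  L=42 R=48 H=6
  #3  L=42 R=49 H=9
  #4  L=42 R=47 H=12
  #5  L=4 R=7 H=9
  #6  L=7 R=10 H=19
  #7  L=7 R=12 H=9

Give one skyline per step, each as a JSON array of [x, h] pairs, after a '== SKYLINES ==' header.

== SKYLINES ==
[[42,14],[49,0]]
[[42,14],[49,0]]
[[42,14],[49,0]]
[[42,14],[49,0]]
[[4,9],[7,0],[42,14],[49,0]]
[[4,9],[7,19],[10,0],[42,14],[49,0]]
[[4,9],[7,19],[10,9],[12,0],[42,14],[49,0]]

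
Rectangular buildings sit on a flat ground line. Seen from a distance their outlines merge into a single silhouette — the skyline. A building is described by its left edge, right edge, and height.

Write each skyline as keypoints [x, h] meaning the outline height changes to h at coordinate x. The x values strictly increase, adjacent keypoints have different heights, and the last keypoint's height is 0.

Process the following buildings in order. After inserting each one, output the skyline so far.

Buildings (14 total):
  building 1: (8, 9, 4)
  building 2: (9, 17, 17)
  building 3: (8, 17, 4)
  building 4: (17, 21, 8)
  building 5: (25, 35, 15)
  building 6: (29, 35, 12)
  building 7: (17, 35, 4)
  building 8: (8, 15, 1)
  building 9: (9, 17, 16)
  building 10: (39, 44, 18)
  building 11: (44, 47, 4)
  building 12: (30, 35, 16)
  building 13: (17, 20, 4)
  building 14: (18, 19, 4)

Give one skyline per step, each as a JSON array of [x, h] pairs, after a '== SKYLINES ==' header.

== SKYLINES ==
[[8,4],[9,0]]
[[8,4],[9,17],[17,0]]
[[8,4],[9,17],[17,0]]
[[8,4],[9,17],[17,8],[21,0]]
[[8,4],[9,17],[17,8],[21,0],[25,15],[35,0]]
[[8,4],[9,17],[17,8],[21,0],[25,15],[35,0]]
[[8,4],[9,17],[17,8],[21,4],[25,15],[35,0]]
[[8,4],[9,17],[17,8],[21,4],[25,15],[35,0]]
[[8,4],[9,17],[17,8],[21,4],[25,15],[35,0]]
[[8,4],[9,17],[17,8],[21,4],[25,15],[35,0],[39,18],[44,0]]
[[8,4],[9,17],[17,8],[21,4],[25,15],[35,0],[39,18],[44,4],[47,0]]
[[8,4],[9,17],[17,8],[21,4],[25,15],[30,16],[35,0],[39,18],[44,4],[47,0]]
[[8,4],[9,17],[17,8],[21,4],[25,15],[30,16],[35,0],[39,18],[44,4],[47,0]]
[[8,4],[9,17],[17,8],[21,4],[25,15],[30,16],[35,0],[39,18],[44,4],[47,0]]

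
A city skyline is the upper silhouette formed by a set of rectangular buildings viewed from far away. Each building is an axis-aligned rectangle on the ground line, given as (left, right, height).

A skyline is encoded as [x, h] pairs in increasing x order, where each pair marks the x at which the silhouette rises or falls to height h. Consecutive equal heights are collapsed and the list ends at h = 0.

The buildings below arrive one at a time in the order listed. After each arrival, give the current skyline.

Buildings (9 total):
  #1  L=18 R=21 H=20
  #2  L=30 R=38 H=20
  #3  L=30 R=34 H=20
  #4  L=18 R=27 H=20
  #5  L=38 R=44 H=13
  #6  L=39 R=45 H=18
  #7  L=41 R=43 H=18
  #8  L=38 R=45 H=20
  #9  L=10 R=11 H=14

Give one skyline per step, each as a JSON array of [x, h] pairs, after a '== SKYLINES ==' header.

== SKYLINES ==
[[18,20],[21,0]]
[[18,20],[21,0],[30,20],[38,0]]
[[18,20],[21,0],[30,20],[38,0]]
[[18,20],[27,0],[30,20],[38,0]]
[[18,20],[27,0],[30,20],[38,13],[44,0]]
[[18,20],[27,0],[30,20],[38,13],[39,18],[45,0]]
[[18,20],[27,0],[30,20],[38,13],[39,18],[45,0]]
[[18,20],[27,0],[30,20],[45,0]]
[[10,14],[11,0],[18,20],[27,0],[30,20],[45,0]]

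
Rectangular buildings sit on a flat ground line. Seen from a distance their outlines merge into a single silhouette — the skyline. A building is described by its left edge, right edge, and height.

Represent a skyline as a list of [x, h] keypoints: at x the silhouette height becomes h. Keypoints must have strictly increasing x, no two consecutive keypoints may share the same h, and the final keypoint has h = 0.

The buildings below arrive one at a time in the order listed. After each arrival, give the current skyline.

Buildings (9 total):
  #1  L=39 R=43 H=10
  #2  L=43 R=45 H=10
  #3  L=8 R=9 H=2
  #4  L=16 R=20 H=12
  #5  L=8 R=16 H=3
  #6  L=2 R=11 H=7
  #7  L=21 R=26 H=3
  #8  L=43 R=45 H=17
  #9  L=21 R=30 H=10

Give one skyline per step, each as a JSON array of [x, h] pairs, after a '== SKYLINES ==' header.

== SKYLINES ==
[[39,10],[43,0]]
[[39,10],[45,0]]
[[8,2],[9,0],[39,10],[45,0]]
[[8,2],[9,0],[16,12],[20,0],[39,10],[45,0]]
[[8,3],[16,12],[20,0],[39,10],[45,0]]
[[2,7],[11,3],[16,12],[20,0],[39,10],[45,0]]
[[2,7],[11,3],[16,12],[20,0],[21,3],[26,0],[39,10],[45,0]]
[[2,7],[11,3],[16,12],[20,0],[21,3],[26,0],[39,10],[43,17],[45,0]]
[[2,7],[11,3],[16,12],[20,0],[21,10],[30,0],[39,10],[43,17],[45,0]]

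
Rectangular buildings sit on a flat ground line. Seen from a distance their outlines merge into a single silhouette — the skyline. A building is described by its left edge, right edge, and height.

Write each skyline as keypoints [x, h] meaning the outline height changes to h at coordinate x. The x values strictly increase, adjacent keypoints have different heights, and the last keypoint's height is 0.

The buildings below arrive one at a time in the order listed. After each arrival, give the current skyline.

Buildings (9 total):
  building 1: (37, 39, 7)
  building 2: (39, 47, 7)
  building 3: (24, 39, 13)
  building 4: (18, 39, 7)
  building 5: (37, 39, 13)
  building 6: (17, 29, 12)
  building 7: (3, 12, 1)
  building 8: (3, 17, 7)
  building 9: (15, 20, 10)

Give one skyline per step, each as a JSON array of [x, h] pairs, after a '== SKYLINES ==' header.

== SKYLINES ==
[[37,7],[39,0]]
[[37,7],[47,0]]
[[24,13],[39,7],[47,0]]
[[18,7],[24,13],[39,7],[47,0]]
[[18,7],[24,13],[39,7],[47,0]]
[[17,12],[24,13],[39,7],[47,0]]
[[3,1],[12,0],[17,12],[24,13],[39,7],[47,0]]
[[3,7],[17,12],[24,13],[39,7],[47,0]]
[[3,7],[15,10],[17,12],[24,13],[39,7],[47,0]]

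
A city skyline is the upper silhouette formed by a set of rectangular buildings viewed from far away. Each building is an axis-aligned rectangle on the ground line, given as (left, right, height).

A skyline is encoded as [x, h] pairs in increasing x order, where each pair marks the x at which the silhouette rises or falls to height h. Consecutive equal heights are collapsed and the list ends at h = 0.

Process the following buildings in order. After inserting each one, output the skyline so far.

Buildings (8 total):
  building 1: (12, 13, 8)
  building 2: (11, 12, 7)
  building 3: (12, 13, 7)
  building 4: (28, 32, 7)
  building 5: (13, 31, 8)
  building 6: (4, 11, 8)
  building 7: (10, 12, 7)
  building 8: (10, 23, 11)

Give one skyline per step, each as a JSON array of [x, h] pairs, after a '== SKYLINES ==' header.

== SKYLINES ==
[[12,8],[13,0]]
[[11,7],[12,8],[13,0]]
[[11,7],[12,8],[13,0]]
[[11,7],[12,8],[13,0],[28,7],[32,0]]
[[11,7],[12,8],[31,7],[32,0]]
[[4,8],[11,7],[12,8],[31,7],[32,0]]
[[4,8],[11,7],[12,8],[31,7],[32,0]]
[[4,8],[10,11],[23,8],[31,7],[32,0]]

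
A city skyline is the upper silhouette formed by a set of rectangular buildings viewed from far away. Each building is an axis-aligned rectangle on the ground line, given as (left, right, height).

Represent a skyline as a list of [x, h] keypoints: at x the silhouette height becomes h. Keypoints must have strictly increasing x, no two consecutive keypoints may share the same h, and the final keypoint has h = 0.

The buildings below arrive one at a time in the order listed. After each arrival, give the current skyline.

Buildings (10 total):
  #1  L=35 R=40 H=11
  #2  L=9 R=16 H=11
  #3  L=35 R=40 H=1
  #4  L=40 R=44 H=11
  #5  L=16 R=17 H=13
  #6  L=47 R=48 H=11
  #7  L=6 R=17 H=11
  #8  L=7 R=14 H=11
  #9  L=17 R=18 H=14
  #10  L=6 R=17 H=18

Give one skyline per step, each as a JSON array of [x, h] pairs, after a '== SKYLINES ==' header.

== SKYLINES ==
[[35,11],[40,0]]
[[9,11],[16,0],[35,11],[40,0]]
[[9,11],[16,0],[35,11],[40,0]]
[[9,11],[16,0],[35,11],[44,0]]
[[9,11],[16,13],[17,0],[35,11],[44,0]]
[[9,11],[16,13],[17,0],[35,11],[44,0],[47,11],[48,0]]
[[6,11],[16,13],[17,0],[35,11],[44,0],[47,11],[48,0]]
[[6,11],[16,13],[17,0],[35,11],[44,0],[47,11],[48,0]]
[[6,11],[16,13],[17,14],[18,0],[35,11],[44,0],[47,11],[48,0]]
[[6,18],[17,14],[18,0],[35,11],[44,0],[47,11],[48,0]]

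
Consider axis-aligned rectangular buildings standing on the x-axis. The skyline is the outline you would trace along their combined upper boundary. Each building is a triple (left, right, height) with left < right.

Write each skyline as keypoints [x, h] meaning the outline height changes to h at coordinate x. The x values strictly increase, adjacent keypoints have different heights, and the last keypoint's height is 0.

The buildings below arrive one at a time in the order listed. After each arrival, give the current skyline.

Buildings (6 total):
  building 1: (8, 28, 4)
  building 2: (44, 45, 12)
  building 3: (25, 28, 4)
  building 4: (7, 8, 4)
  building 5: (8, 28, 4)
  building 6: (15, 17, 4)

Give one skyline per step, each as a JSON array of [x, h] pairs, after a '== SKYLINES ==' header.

== SKYLINES ==
[[8,4],[28,0]]
[[8,4],[28,0],[44,12],[45,0]]
[[8,4],[28,0],[44,12],[45,0]]
[[7,4],[28,0],[44,12],[45,0]]
[[7,4],[28,0],[44,12],[45,0]]
[[7,4],[28,0],[44,12],[45,0]]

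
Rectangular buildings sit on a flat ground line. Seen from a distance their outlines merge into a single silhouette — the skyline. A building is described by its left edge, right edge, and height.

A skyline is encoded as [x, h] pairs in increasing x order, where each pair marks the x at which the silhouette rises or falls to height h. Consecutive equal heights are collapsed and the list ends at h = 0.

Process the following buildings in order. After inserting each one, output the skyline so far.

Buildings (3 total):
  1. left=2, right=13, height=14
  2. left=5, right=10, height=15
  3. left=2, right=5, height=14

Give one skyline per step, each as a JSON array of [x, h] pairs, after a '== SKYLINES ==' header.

== SKYLINES ==
[[2,14],[13,0]]
[[2,14],[5,15],[10,14],[13,0]]
[[2,14],[5,15],[10,14],[13,0]]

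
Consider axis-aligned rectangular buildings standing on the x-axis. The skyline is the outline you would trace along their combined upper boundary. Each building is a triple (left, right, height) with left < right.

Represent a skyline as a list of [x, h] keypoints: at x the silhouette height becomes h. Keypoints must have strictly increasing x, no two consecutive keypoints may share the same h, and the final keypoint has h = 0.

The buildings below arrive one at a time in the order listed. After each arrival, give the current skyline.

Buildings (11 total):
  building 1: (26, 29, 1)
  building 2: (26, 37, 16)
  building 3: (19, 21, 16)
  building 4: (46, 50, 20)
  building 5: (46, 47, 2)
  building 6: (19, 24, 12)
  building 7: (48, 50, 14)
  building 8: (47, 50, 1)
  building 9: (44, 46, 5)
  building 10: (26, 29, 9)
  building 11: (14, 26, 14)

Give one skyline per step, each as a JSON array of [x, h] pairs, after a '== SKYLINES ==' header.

== SKYLINES ==
[[26,1],[29,0]]
[[26,16],[37,0]]
[[19,16],[21,0],[26,16],[37,0]]
[[19,16],[21,0],[26,16],[37,0],[46,20],[50,0]]
[[19,16],[21,0],[26,16],[37,0],[46,20],[50,0]]
[[19,16],[21,12],[24,0],[26,16],[37,0],[46,20],[50,0]]
[[19,16],[21,12],[24,0],[26,16],[37,0],[46,20],[50,0]]
[[19,16],[21,12],[24,0],[26,16],[37,0],[46,20],[50,0]]
[[19,16],[21,12],[24,0],[26,16],[37,0],[44,5],[46,20],[50,0]]
[[19,16],[21,12],[24,0],[26,16],[37,0],[44,5],[46,20],[50,0]]
[[14,14],[19,16],[21,14],[26,16],[37,0],[44,5],[46,20],[50,0]]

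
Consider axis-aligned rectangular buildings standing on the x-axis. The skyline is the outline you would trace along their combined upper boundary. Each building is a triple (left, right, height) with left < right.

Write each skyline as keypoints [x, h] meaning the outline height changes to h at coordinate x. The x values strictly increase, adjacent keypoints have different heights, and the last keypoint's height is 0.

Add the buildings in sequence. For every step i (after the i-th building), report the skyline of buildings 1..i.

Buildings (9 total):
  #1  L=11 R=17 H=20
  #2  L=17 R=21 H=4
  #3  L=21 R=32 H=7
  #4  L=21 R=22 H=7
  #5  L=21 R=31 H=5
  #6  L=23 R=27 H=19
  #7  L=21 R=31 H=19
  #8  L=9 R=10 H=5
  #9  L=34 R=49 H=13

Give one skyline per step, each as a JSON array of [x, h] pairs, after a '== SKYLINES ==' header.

== SKYLINES ==
[[11,20],[17,0]]
[[11,20],[17,4],[21,0]]
[[11,20],[17,4],[21,7],[32,0]]
[[11,20],[17,4],[21,7],[32,0]]
[[11,20],[17,4],[21,7],[32,0]]
[[11,20],[17,4],[21,7],[23,19],[27,7],[32,0]]
[[11,20],[17,4],[21,19],[31,7],[32,0]]
[[9,5],[10,0],[11,20],[17,4],[21,19],[31,7],[32,0]]
[[9,5],[10,0],[11,20],[17,4],[21,19],[31,7],[32,0],[34,13],[49,0]]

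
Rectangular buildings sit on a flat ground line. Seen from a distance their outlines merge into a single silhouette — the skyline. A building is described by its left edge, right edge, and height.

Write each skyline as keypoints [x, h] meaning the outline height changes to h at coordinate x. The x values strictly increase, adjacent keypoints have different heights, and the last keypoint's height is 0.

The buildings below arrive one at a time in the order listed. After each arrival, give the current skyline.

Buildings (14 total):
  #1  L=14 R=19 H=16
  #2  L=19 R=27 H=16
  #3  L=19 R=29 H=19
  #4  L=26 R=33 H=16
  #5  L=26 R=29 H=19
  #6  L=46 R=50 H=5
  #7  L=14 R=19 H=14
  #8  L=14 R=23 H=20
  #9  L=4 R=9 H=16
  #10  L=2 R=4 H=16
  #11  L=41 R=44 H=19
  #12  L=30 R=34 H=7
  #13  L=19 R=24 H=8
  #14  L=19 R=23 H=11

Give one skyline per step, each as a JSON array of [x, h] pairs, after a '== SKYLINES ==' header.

== SKYLINES ==
[[14,16],[19,0]]
[[14,16],[27,0]]
[[14,16],[19,19],[29,0]]
[[14,16],[19,19],[29,16],[33,0]]
[[14,16],[19,19],[29,16],[33,0]]
[[14,16],[19,19],[29,16],[33,0],[46,5],[50,0]]
[[14,16],[19,19],[29,16],[33,0],[46,5],[50,0]]
[[14,20],[23,19],[29,16],[33,0],[46,5],[50,0]]
[[4,16],[9,0],[14,20],[23,19],[29,16],[33,0],[46,5],[50,0]]
[[2,16],[9,0],[14,20],[23,19],[29,16],[33,0],[46,5],[50,0]]
[[2,16],[9,0],[14,20],[23,19],[29,16],[33,0],[41,19],[44,0],[46,5],[50,0]]
[[2,16],[9,0],[14,20],[23,19],[29,16],[33,7],[34,0],[41,19],[44,0],[46,5],[50,0]]
[[2,16],[9,0],[14,20],[23,19],[29,16],[33,7],[34,0],[41,19],[44,0],[46,5],[50,0]]
[[2,16],[9,0],[14,20],[23,19],[29,16],[33,7],[34,0],[41,19],[44,0],[46,5],[50,0]]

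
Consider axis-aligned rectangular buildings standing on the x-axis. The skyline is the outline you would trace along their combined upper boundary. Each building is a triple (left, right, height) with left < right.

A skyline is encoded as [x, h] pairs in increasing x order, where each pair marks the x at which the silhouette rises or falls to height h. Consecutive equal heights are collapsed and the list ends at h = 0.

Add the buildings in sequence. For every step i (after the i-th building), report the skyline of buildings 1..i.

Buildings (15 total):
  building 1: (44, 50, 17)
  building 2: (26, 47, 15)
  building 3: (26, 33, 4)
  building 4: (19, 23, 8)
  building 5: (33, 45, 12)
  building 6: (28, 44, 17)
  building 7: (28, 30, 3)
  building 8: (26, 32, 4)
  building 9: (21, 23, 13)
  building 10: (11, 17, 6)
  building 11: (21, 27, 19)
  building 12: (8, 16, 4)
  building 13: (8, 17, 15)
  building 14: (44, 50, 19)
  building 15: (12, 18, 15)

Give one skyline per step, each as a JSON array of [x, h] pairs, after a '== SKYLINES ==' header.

== SKYLINES ==
[[44,17],[50,0]]
[[26,15],[44,17],[50,0]]
[[26,15],[44,17],[50,0]]
[[19,8],[23,0],[26,15],[44,17],[50,0]]
[[19,8],[23,0],[26,15],[44,17],[50,0]]
[[19,8],[23,0],[26,15],[28,17],[50,0]]
[[19,8],[23,0],[26,15],[28,17],[50,0]]
[[19,8],[23,0],[26,15],[28,17],[50,0]]
[[19,8],[21,13],[23,0],[26,15],[28,17],[50,0]]
[[11,6],[17,0],[19,8],[21,13],[23,0],[26,15],[28,17],[50,0]]
[[11,6],[17,0],[19,8],[21,19],[27,15],[28,17],[50,0]]
[[8,4],[11,6],[17,0],[19,8],[21,19],[27,15],[28,17],[50,0]]
[[8,15],[17,0],[19,8],[21,19],[27,15],[28,17],[50,0]]
[[8,15],[17,0],[19,8],[21,19],[27,15],[28,17],[44,19],[50,0]]
[[8,15],[18,0],[19,8],[21,19],[27,15],[28,17],[44,19],[50,0]]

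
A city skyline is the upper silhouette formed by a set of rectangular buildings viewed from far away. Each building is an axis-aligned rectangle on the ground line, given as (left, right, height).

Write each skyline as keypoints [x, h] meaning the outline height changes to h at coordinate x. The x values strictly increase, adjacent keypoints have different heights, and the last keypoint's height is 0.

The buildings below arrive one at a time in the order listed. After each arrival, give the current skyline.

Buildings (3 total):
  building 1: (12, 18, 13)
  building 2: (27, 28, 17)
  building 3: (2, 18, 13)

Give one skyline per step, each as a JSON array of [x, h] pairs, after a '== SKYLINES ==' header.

== SKYLINES ==
[[12,13],[18,0]]
[[12,13],[18,0],[27,17],[28,0]]
[[2,13],[18,0],[27,17],[28,0]]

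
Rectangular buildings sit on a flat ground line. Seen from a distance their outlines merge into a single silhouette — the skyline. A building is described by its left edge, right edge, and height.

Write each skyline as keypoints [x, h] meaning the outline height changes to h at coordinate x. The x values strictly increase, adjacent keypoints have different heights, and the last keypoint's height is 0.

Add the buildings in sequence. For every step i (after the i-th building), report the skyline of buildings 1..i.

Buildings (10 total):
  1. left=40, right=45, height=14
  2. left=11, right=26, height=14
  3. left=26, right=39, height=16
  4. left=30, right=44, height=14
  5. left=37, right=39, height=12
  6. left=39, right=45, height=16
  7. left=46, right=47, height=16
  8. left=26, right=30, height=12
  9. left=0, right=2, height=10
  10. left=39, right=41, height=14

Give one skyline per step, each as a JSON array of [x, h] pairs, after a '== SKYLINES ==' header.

== SKYLINES ==
[[40,14],[45,0]]
[[11,14],[26,0],[40,14],[45,0]]
[[11,14],[26,16],[39,0],[40,14],[45,0]]
[[11,14],[26,16],[39,14],[45,0]]
[[11,14],[26,16],[39,14],[45,0]]
[[11,14],[26,16],[45,0]]
[[11,14],[26,16],[45,0],[46,16],[47,0]]
[[11,14],[26,16],[45,0],[46,16],[47,0]]
[[0,10],[2,0],[11,14],[26,16],[45,0],[46,16],[47,0]]
[[0,10],[2,0],[11,14],[26,16],[45,0],[46,16],[47,0]]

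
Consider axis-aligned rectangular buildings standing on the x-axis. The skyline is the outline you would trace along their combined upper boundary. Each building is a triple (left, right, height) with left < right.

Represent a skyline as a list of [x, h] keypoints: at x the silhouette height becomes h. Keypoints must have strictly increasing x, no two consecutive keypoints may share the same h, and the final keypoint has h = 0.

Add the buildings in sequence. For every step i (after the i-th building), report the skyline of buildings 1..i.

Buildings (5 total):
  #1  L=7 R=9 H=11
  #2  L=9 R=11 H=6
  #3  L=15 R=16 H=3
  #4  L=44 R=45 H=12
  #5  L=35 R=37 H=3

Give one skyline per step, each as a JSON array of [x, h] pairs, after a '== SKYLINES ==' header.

== SKYLINES ==
[[7,11],[9,0]]
[[7,11],[9,6],[11,0]]
[[7,11],[9,6],[11,0],[15,3],[16,0]]
[[7,11],[9,6],[11,0],[15,3],[16,0],[44,12],[45,0]]
[[7,11],[9,6],[11,0],[15,3],[16,0],[35,3],[37,0],[44,12],[45,0]]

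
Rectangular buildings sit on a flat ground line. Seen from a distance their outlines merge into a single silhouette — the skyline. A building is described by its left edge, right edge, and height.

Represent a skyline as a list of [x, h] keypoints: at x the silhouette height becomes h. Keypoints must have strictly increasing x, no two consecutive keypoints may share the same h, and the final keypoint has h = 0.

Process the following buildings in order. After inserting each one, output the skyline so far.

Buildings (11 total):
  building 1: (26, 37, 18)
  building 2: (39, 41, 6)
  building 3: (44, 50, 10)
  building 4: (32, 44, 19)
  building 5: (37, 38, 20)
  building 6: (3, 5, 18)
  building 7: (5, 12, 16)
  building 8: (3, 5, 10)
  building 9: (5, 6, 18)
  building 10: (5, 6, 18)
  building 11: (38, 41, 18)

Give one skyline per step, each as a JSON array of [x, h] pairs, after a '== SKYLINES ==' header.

== SKYLINES ==
[[26,18],[37,0]]
[[26,18],[37,0],[39,6],[41,0]]
[[26,18],[37,0],[39,6],[41,0],[44,10],[50,0]]
[[26,18],[32,19],[44,10],[50,0]]
[[26,18],[32,19],[37,20],[38,19],[44,10],[50,0]]
[[3,18],[5,0],[26,18],[32,19],[37,20],[38,19],[44,10],[50,0]]
[[3,18],[5,16],[12,0],[26,18],[32,19],[37,20],[38,19],[44,10],[50,0]]
[[3,18],[5,16],[12,0],[26,18],[32,19],[37,20],[38,19],[44,10],[50,0]]
[[3,18],[6,16],[12,0],[26,18],[32,19],[37,20],[38,19],[44,10],[50,0]]
[[3,18],[6,16],[12,0],[26,18],[32,19],[37,20],[38,19],[44,10],[50,0]]
[[3,18],[6,16],[12,0],[26,18],[32,19],[37,20],[38,19],[44,10],[50,0]]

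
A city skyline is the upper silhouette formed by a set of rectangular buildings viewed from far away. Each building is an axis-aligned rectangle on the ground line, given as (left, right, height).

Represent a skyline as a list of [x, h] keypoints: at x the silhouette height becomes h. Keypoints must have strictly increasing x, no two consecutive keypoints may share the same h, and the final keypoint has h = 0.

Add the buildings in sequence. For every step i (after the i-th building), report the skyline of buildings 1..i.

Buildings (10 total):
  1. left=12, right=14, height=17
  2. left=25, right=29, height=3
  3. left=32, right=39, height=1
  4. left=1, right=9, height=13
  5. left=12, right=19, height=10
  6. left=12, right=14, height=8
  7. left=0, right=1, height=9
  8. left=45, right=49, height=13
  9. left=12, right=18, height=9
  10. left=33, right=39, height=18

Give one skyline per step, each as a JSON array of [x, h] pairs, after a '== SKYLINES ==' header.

== SKYLINES ==
[[12,17],[14,0]]
[[12,17],[14,0],[25,3],[29,0]]
[[12,17],[14,0],[25,3],[29,0],[32,1],[39,0]]
[[1,13],[9,0],[12,17],[14,0],[25,3],[29,0],[32,1],[39,0]]
[[1,13],[9,0],[12,17],[14,10],[19,0],[25,3],[29,0],[32,1],[39,0]]
[[1,13],[9,0],[12,17],[14,10],[19,0],[25,3],[29,0],[32,1],[39,0]]
[[0,9],[1,13],[9,0],[12,17],[14,10],[19,0],[25,3],[29,0],[32,1],[39,0]]
[[0,9],[1,13],[9,0],[12,17],[14,10],[19,0],[25,3],[29,0],[32,1],[39,0],[45,13],[49,0]]
[[0,9],[1,13],[9,0],[12,17],[14,10],[19,0],[25,3],[29,0],[32,1],[39,0],[45,13],[49,0]]
[[0,9],[1,13],[9,0],[12,17],[14,10],[19,0],[25,3],[29,0],[32,1],[33,18],[39,0],[45,13],[49,0]]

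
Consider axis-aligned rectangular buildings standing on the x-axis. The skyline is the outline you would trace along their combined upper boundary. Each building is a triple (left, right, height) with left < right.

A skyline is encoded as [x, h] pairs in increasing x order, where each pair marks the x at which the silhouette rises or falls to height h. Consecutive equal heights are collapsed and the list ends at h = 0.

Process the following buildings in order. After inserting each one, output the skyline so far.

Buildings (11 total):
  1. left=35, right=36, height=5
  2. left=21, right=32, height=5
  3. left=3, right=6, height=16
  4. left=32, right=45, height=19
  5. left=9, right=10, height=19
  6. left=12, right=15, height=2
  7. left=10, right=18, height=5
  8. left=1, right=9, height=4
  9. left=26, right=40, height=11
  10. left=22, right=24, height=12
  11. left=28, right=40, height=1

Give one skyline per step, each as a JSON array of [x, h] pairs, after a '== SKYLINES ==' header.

== SKYLINES ==
[[35,5],[36,0]]
[[21,5],[32,0],[35,5],[36,0]]
[[3,16],[6,0],[21,5],[32,0],[35,5],[36,0]]
[[3,16],[6,0],[21,5],[32,19],[45,0]]
[[3,16],[6,0],[9,19],[10,0],[21,5],[32,19],[45,0]]
[[3,16],[6,0],[9,19],[10,0],[12,2],[15,0],[21,5],[32,19],[45,0]]
[[3,16],[6,0],[9,19],[10,5],[18,0],[21,5],[32,19],[45,0]]
[[1,4],[3,16],[6,4],[9,19],[10,5],[18,0],[21,5],[32,19],[45,0]]
[[1,4],[3,16],[6,4],[9,19],[10,5],[18,0],[21,5],[26,11],[32,19],[45,0]]
[[1,4],[3,16],[6,4],[9,19],[10,5],[18,0],[21,5],[22,12],[24,5],[26,11],[32,19],[45,0]]
[[1,4],[3,16],[6,4],[9,19],[10,5],[18,0],[21,5],[22,12],[24,5],[26,11],[32,19],[45,0]]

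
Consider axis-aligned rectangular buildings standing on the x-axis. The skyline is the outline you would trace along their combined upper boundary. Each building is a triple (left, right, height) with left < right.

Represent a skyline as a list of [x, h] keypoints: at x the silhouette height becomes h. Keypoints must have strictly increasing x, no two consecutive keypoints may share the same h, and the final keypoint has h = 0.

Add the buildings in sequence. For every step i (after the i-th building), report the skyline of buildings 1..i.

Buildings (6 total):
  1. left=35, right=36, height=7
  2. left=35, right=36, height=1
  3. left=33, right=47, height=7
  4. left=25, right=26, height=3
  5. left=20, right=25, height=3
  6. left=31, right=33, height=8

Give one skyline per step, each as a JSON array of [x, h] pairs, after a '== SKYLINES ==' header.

== SKYLINES ==
[[35,7],[36,0]]
[[35,7],[36,0]]
[[33,7],[47,0]]
[[25,3],[26,0],[33,7],[47,0]]
[[20,3],[26,0],[33,7],[47,0]]
[[20,3],[26,0],[31,8],[33,7],[47,0]]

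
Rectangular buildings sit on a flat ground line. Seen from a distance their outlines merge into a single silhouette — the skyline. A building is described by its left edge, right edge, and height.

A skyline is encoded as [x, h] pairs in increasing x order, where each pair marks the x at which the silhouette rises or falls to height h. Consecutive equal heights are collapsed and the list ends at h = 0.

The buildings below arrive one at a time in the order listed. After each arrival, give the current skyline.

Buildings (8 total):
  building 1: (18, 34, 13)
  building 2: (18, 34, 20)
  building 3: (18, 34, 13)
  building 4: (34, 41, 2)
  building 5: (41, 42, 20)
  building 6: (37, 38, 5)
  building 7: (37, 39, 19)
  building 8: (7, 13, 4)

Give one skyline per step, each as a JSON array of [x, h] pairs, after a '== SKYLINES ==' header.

== SKYLINES ==
[[18,13],[34,0]]
[[18,20],[34,0]]
[[18,20],[34,0]]
[[18,20],[34,2],[41,0]]
[[18,20],[34,2],[41,20],[42,0]]
[[18,20],[34,2],[37,5],[38,2],[41,20],[42,0]]
[[18,20],[34,2],[37,19],[39,2],[41,20],[42,0]]
[[7,4],[13,0],[18,20],[34,2],[37,19],[39,2],[41,20],[42,0]]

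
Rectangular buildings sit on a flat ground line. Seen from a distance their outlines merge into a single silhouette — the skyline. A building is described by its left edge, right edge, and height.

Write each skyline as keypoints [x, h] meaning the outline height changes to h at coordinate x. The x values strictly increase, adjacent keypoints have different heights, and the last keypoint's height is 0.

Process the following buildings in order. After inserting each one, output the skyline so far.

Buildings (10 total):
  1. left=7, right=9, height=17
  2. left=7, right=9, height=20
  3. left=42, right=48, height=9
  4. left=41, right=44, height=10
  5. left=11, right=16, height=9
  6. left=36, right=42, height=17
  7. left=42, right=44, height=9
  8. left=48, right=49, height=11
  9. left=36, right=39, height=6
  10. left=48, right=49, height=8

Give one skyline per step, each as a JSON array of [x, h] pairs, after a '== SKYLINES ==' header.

== SKYLINES ==
[[7,17],[9,0]]
[[7,20],[9,0]]
[[7,20],[9,0],[42,9],[48,0]]
[[7,20],[9,0],[41,10],[44,9],[48,0]]
[[7,20],[9,0],[11,9],[16,0],[41,10],[44,9],[48,0]]
[[7,20],[9,0],[11,9],[16,0],[36,17],[42,10],[44,9],[48,0]]
[[7,20],[9,0],[11,9],[16,0],[36,17],[42,10],[44,9],[48,0]]
[[7,20],[9,0],[11,9],[16,0],[36,17],[42,10],[44,9],[48,11],[49,0]]
[[7,20],[9,0],[11,9],[16,0],[36,17],[42,10],[44,9],[48,11],[49,0]]
[[7,20],[9,0],[11,9],[16,0],[36,17],[42,10],[44,9],[48,11],[49,0]]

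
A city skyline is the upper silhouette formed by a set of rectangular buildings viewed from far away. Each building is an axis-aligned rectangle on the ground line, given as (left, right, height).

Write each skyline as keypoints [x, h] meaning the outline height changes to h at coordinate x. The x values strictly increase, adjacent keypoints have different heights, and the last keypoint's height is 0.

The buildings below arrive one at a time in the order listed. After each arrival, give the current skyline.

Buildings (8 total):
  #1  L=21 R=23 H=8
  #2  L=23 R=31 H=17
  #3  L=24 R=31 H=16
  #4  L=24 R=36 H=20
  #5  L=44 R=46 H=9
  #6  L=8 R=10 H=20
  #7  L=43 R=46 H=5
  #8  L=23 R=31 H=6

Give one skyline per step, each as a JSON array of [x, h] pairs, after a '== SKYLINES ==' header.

== SKYLINES ==
[[21,8],[23,0]]
[[21,8],[23,17],[31,0]]
[[21,8],[23,17],[31,0]]
[[21,8],[23,17],[24,20],[36,0]]
[[21,8],[23,17],[24,20],[36,0],[44,9],[46,0]]
[[8,20],[10,0],[21,8],[23,17],[24,20],[36,0],[44,9],[46,0]]
[[8,20],[10,0],[21,8],[23,17],[24,20],[36,0],[43,5],[44,9],[46,0]]
[[8,20],[10,0],[21,8],[23,17],[24,20],[36,0],[43,5],[44,9],[46,0]]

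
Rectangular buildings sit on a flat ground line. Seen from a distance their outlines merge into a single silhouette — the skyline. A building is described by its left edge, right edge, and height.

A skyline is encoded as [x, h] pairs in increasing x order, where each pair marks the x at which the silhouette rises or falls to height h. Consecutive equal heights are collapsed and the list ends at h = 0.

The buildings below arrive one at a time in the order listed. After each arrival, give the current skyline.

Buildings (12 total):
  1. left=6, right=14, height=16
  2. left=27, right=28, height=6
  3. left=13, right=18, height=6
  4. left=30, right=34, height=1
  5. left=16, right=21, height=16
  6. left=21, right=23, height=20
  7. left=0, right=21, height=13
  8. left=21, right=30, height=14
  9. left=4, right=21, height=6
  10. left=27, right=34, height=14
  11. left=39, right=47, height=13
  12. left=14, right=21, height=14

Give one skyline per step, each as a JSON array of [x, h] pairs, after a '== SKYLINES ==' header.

== SKYLINES ==
[[6,16],[14,0]]
[[6,16],[14,0],[27,6],[28,0]]
[[6,16],[14,6],[18,0],[27,6],[28,0]]
[[6,16],[14,6],[18,0],[27,6],[28,0],[30,1],[34,0]]
[[6,16],[14,6],[16,16],[21,0],[27,6],[28,0],[30,1],[34,0]]
[[6,16],[14,6],[16,16],[21,20],[23,0],[27,6],[28,0],[30,1],[34,0]]
[[0,13],[6,16],[14,13],[16,16],[21,20],[23,0],[27,6],[28,0],[30,1],[34,0]]
[[0,13],[6,16],[14,13],[16,16],[21,20],[23,14],[30,1],[34,0]]
[[0,13],[6,16],[14,13],[16,16],[21,20],[23,14],[30,1],[34,0]]
[[0,13],[6,16],[14,13],[16,16],[21,20],[23,14],[34,0]]
[[0,13],[6,16],[14,13],[16,16],[21,20],[23,14],[34,0],[39,13],[47,0]]
[[0,13],[6,16],[14,14],[16,16],[21,20],[23,14],[34,0],[39,13],[47,0]]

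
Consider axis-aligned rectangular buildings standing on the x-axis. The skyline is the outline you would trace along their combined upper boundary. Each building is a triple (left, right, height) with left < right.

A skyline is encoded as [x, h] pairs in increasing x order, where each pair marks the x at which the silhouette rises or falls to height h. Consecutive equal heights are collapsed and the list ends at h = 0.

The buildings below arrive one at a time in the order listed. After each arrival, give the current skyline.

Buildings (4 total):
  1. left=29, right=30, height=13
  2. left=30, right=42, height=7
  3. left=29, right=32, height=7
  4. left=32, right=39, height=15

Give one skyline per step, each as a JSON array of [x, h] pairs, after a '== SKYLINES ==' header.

== SKYLINES ==
[[29,13],[30,0]]
[[29,13],[30,7],[42,0]]
[[29,13],[30,7],[42,0]]
[[29,13],[30,7],[32,15],[39,7],[42,0]]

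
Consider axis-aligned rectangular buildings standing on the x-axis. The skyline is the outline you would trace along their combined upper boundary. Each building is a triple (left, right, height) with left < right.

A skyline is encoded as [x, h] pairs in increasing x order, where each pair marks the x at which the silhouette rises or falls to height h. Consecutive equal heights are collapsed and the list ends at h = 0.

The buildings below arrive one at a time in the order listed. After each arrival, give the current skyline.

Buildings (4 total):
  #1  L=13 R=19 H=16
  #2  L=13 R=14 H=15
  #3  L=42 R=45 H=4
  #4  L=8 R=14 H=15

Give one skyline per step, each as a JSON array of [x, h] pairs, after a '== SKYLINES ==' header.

== SKYLINES ==
[[13,16],[19,0]]
[[13,16],[19,0]]
[[13,16],[19,0],[42,4],[45,0]]
[[8,15],[13,16],[19,0],[42,4],[45,0]]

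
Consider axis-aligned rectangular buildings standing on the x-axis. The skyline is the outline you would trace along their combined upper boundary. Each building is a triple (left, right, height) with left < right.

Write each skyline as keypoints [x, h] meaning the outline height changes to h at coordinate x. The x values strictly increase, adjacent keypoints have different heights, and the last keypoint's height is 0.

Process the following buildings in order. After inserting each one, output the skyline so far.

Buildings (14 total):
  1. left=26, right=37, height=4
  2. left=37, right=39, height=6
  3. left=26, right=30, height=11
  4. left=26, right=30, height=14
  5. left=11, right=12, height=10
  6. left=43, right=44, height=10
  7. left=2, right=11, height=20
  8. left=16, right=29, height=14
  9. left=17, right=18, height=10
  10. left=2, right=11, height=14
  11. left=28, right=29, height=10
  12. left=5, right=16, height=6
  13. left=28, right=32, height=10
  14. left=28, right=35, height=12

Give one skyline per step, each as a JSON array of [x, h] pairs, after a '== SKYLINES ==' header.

== SKYLINES ==
[[26,4],[37,0]]
[[26,4],[37,6],[39,0]]
[[26,11],[30,4],[37,6],[39,0]]
[[26,14],[30,4],[37,6],[39,0]]
[[11,10],[12,0],[26,14],[30,4],[37,6],[39,0]]
[[11,10],[12,0],[26,14],[30,4],[37,6],[39,0],[43,10],[44,0]]
[[2,20],[11,10],[12,0],[26,14],[30,4],[37,6],[39,0],[43,10],[44,0]]
[[2,20],[11,10],[12,0],[16,14],[30,4],[37,6],[39,0],[43,10],[44,0]]
[[2,20],[11,10],[12,0],[16,14],[30,4],[37,6],[39,0],[43,10],[44,0]]
[[2,20],[11,10],[12,0],[16,14],[30,4],[37,6],[39,0],[43,10],[44,0]]
[[2,20],[11,10],[12,0],[16,14],[30,4],[37,6],[39,0],[43,10],[44,0]]
[[2,20],[11,10],[12,6],[16,14],[30,4],[37,6],[39,0],[43,10],[44,0]]
[[2,20],[11,10],[12,6],[16,14],[30,10],[32,4],[37,6],[39,0],[43,10],[44,0]]
[[2,20],[11,10],[12,6],[16,14],[30,12],[35,4],[37,6],[39,0],[43,10],[44,0]]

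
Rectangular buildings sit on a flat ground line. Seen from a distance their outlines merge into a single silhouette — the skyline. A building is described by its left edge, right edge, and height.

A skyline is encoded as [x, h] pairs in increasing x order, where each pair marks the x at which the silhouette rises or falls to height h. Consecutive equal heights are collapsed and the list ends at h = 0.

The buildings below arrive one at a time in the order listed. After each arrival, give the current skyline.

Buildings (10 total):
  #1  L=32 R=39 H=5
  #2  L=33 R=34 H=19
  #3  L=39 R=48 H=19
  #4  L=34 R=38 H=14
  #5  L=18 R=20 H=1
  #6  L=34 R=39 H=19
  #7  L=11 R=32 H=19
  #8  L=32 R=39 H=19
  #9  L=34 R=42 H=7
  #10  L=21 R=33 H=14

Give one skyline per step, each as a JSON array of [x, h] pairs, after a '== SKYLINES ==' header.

== SKYLINES ==
[[32,5],[39,0]]
[[32,5],[33,19],[34,5],[39,0]]
[[32,5],[33,19],[34,5],[39,19],[48,0]]
[[32,5],[33,19],[34,14],[38,5],[39,19],[48,0]]
[[18,1],[20,0],[32,5],[33,19],[34,14],[38,5],[39,19],[48,0]]
[[18,1],[20,0],[32,5],[33,19],[48,0]]
[[11,19],[32,5],[33,19],[48,0]]
[[11,19],[48,0]]
[[11,19],[48,0]]
[[11,19],[48,0]]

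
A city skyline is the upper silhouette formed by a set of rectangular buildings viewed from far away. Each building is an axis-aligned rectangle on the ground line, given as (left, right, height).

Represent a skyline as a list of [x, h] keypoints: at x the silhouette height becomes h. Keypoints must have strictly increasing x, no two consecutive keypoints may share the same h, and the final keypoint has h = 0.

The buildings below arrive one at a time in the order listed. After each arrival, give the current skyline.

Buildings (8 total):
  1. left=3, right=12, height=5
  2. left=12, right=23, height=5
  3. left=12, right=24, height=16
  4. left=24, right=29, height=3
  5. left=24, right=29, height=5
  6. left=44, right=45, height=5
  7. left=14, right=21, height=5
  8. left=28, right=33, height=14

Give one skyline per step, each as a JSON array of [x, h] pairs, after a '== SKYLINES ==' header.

== SKYLINES ==
[[3,5],[12,0]]
[[3,5],[23,0]]
[[3,5],[12,16],[24,0]]
[[3,5],[12,16],[24,3],[29,0]]
[[3,5],[12,16],[24,5],[29,0]]
[[3,5],[12,16],[24,5],[29,0],[44,5],[45,0]]
[[3,5],[12,16],[24,5],[29,0],[44,5],[45,0]]
[[3,5],[12,16],[24,5],[28,14],[33,0],[44,5],[45,0]]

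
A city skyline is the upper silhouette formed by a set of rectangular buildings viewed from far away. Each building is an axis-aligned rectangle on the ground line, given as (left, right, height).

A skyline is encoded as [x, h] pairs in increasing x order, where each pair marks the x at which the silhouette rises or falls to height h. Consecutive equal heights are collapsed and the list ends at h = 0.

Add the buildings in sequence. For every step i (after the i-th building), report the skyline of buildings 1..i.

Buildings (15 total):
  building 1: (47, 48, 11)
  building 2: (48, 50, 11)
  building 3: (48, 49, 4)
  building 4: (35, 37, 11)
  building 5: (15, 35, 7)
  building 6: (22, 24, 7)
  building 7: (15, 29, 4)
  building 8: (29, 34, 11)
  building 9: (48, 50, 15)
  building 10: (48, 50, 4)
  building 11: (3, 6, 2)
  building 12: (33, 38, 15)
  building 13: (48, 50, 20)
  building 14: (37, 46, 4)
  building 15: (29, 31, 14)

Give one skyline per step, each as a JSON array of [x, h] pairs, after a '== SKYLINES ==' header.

== SKYLINES ==
[[47,11],[48,0]]
[[47,11],[50,0]]
[[47,11],[50,0]]
[[35,11],[37,0],[47,11],[50,0]]
[[15,7],[35,11],[37,0],[47,11],[50,0]]
[[15,7],[35,11],[37,0],[47,11],[50,0]]
[[15,7],[35,11],[37,0],[47,11],[50,0]]
[[15,7],[29,11],[34,7],[35,11],[37,0],[47,11],[50,0]]
[[15,7],[29,11],[34,7],[35,11],[37,0],[47,11],[48,15],[50,0]]
[[15,7],[29,11],[34,7],[35,11],[37,0],[47,11],[48,15],[50,0]]
[[3,2],[6,0],[15,7],[29,11],[34,7],[35,11],[37,0],[47,11],[48,15],[50,0]]
[[3,2],[6,0],[15,7],[29,11],[33,15],[38,0],[47,11],[48,15],[50,0]]
[[3,2],[6,0],[15,7],[29,11],[33,15],[38,0],[47,11],[48,20],[50,0]]
[[3,2],[6,0],[15,7],[29,11],[33,15],[38,4],[46,0],[47,11],[48,20],[50,0]]
[[3,2],[6,0],[15,7],[29,14],[31,11],[33,15],[38,4],[46,0],[47,11],[48,20],[50,0]]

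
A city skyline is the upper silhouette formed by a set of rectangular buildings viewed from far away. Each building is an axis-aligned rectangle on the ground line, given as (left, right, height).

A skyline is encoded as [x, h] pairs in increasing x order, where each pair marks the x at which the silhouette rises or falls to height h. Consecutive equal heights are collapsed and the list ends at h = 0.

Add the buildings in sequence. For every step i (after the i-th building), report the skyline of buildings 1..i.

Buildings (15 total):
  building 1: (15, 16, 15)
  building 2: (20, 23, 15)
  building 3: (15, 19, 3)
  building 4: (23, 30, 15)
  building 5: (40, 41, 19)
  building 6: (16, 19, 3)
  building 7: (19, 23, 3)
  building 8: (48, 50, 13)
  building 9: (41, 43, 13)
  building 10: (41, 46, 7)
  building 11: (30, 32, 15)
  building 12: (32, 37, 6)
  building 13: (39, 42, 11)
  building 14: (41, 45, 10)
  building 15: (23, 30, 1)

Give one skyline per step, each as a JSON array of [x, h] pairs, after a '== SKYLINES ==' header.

== SKYLINES ==
[[15,15],[16,0]]
[[15,15],[16,0],[20,15],[23,0]]
[[15,15],[16,3],[19,0],[20,15],[23,0]]
[[15,15],[16,3],[19,0],[20,15],[30,0]]
[[15,15],[16,3],[19,0],[20,15],[30,0],[40,19],[41,0]]
[[15,15],[16,3],[19,0],[20,15],[30,0],[40,19],[41,0]]
[[15,15],[16,3],[20,15],[30,0],[40,19],[41,0]]
[[15,15],[16,3],[20,15],[30,0],[40,19],[41,0],[48,13],[50,0]]
[[15,15],[16,3],[20,15],[30,0],[40,19],[41,13],[43,0],[48,13],[50,0]]
[[15,15],[16,3],[20,15],[30,0],[40,19],[41,13],[43,7],[46,0],[48,13],[50,0]]
[[15,15],[16,3],[20,15],[32,0],[40,19],[41,13],[43,7],[46,0],[48,13],[50,0]]
[[15,15],[16,3],[20,15],[32,6],[37,0],[40,19],[41,13],[43,7],[46,0],[48,13],[50,0]]
[[15,15],[16,3],[20,15],[32,6],[37,0],[39,11],[40,19],[41,13],[43,7],[46,0],[48,13],[50,0]]
[[15,15],[16,3],[20,15],[32,6],[37,0],[39,11],[40,19],[41,13],[43,10],[45,7],[46,0],[48,13],[50,0]]
[[15,15],[16,3],[20,15],[32,6],[37,0],[39,11],[40,19],[41,13],[43,10],[45,7],[46,0],[48,13],[50,0]]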